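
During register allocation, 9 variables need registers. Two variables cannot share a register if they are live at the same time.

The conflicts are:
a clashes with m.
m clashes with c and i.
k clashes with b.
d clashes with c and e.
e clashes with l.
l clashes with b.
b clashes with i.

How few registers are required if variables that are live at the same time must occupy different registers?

3

The cycle c-m-i-b-l-e-d-c has odd length 7, so it cannot be 2-colored; at least 3 registers are needed.
3 registers suffice: register 1 → {m, e, b}; register 2 → {a, k, c, l, i}; register 3 → {d}. Every pair that conflicts lands in different registers.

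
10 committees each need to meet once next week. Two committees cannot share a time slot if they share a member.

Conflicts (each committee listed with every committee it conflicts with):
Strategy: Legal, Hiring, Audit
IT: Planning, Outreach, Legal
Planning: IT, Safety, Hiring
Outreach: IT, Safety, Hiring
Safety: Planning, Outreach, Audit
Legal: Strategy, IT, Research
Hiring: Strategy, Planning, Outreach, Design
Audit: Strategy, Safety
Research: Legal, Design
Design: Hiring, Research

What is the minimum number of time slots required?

3

The cycle Legal-Research-Design-Hiring-Strategy-Legal has odd length 5, so it cannot be 2-colored; at least 3 time slots are needed.
3 time slots suffice: time slot 1 → {IT, Safety, Hiring, Research}; time slot 2 → {Strategy, Planning, Outreach, Design}; time slot 3 → {Legal, Audit}. No two conflicting committees share a time slot.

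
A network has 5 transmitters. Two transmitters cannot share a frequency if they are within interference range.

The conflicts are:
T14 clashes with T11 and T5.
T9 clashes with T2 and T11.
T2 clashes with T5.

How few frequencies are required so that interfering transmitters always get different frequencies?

The cycle T9-T2-T5-T14-T11-T9 has odd length 5, so it cannot be 2-colored; at least 3 frequencies are needed.
3 frequencies suffice: frequency 1 → {T11, T5}; frequency 2 → {T14, T9}; frequency 3 → {T2}. No two conflicting transmitters share a frequency.

3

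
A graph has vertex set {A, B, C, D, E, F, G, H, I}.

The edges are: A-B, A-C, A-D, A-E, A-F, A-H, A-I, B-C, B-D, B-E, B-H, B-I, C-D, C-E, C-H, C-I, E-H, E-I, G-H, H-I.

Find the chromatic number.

6

A, B, C, E, H, I form a clique, so at least 6 colors are needed.
6 colors suffice: color 1 → {A, G}; color 2 → {D, F, H}; color 3 → {B}; color 4 → {C}; color 5 → {E}; color 6 → {I}. No two adjacent vertices share a color.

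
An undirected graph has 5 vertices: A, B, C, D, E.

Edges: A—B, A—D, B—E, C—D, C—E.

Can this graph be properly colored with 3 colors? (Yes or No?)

Yes

The chromatic number is 3. The cycle E-C-D-A-B-E has odd length 5, so it cannot be 2-colored; at least 3 colors are needed.
3 colors suffice: color 1 → {B, D}; color 2 → {A, C}; color 3 → {E}.
That is already a proper 3-coloring.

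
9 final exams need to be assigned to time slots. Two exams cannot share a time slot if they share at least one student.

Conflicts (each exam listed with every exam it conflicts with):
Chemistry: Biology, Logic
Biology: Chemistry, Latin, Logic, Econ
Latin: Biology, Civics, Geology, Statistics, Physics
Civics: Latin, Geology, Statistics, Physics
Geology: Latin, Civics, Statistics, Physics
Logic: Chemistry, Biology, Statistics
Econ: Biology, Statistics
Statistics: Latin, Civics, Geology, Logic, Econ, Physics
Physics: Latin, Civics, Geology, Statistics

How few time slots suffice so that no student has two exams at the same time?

Latin, Civics, Geology, Statistics, Physics all conflict with each other, so at least 5 time slots are needed.
5 time slots suffice: time slot 1 → {Biology, Statistics}; time slot 2 → {Latin, Logic, Econ}; time slot 3 → {Chemistry, Physics}; time slot 4 → {Civics}; time slot 5 → {Geology}. Each listed conflict is separated.

5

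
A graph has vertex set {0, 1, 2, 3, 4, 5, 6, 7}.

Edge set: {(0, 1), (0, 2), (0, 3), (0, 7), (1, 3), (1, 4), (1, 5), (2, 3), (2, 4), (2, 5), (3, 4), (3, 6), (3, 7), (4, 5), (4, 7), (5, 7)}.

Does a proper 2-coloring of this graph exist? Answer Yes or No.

No

0, 2, 3 form a triangle, so at least 3 colors are needed.
So 2 colors are not enough.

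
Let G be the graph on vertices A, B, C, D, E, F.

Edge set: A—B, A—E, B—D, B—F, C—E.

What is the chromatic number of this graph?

B and F are adjacent, so at least 2 colors are needed.
A valid assignment using 2 colors: A=blue, B=red, C=blue, D=blue, E=red, F=blue. Every edge joins two different colors.

2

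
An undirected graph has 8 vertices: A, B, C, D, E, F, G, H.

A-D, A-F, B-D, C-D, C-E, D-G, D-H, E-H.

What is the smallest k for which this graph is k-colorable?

A and D are adjacent, so at least 2 colors are needed.
A valid assignment using 2 colors: A=2, B=2, C=2, D=1, E=1, F=1, G=2, H=2. No two adjacent vertices share a color.

2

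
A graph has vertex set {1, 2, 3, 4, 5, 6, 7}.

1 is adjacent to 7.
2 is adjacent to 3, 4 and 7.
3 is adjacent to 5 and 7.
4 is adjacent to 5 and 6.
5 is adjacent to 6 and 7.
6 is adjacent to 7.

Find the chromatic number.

5, 6, 7 are mutually adjacent, so at least 3 colors are needed.
One proper 3-coloring: 1=blue, 2=blue, 3=green, 4=red, 5=blue, 6=green, 7=red. Every edge joins two different colors.

3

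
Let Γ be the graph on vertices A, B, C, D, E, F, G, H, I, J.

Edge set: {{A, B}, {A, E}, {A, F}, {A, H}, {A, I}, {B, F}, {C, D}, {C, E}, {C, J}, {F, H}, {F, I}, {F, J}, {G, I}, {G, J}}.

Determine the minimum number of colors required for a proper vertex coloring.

A, F, H are pairwise adjacent, so at least 3 colors are needed.
3 colors suffice: color red → {A, D, J}; color blue → {C, F, G}; color green → {B, E, H, I}. Every edge joins two different colors.

3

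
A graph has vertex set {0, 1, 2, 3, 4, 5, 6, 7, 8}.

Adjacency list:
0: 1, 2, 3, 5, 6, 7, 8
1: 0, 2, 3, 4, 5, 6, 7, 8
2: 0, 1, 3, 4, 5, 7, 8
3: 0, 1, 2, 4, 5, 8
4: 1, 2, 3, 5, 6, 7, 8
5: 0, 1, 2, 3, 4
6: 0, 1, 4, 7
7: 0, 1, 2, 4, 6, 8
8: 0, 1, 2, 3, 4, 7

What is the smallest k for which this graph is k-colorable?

5

0, 1, 2, 3, 5 form a clique, so at least 5 colors are needed.
A valid assignment using 5 colors: 0=green, 1=red, 2=blue, 3=yellow, 4=green, 5=purple, 6=blue, 7=yellow, 8=purple. Each edge has distinct colors on its endpoints.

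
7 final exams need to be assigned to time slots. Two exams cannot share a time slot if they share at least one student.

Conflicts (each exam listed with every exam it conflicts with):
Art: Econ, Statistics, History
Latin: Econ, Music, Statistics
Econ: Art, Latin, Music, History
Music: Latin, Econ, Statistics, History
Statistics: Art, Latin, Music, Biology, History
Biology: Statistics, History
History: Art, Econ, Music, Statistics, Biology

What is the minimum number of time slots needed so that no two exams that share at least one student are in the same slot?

3

Latin, Music, Statistics are mutually in conflict, so at least 3 time slots are needed.
3 time slots suffice: time slot 1 → {Econ, Statistics}; time slot 2 → {Latin, History}; time slot 3 → {Art, Music, Biology}. Each listed conflict is separated.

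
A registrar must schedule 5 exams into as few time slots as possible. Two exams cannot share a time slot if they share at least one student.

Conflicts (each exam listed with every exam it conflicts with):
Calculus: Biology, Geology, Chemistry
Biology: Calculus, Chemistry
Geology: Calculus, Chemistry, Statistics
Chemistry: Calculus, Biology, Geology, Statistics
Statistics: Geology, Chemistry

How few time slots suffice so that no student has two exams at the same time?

Calculus, Biology, Chemistry pairwise conflict, so at least 3 time slots are needed.
3 time slots suffice: time slot 1 → {Chemistry}; time slot 2 → {Calculus, Statistics}; time slot 3 → {Biology, Geology}. No two conflicting exams share a time slot.

3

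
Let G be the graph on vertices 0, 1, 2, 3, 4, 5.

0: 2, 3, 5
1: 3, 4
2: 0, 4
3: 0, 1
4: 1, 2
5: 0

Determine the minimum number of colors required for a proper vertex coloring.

The cycle 2-0-3-1-4-2 has odd length 5, so it cannot be 2-colored; at least 3 colors are needed.
3 colors suffice: color red → {0, 4}; color blue → {2, 3, 5}; color green → {1}. Every edge joins two different colors.

3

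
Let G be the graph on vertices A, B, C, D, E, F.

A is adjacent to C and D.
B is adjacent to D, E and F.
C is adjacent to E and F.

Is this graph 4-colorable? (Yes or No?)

The chromatic number is 3. The cycle C-A-D-B-F-C has odd length 5, so it cannot be 2-colored; at least 3 colors are needed.
3 colors suffice: color red → {B, C}; color blue → {D, E, F}; color green → {A}.
Since 4 ≥ 3, a proper 4-coloring certainly exists.

Yes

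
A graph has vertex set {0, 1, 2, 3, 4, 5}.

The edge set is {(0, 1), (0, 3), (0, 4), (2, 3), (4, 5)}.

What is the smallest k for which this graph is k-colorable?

4 and 5 are adjacent, so at least 2 colors are needed.
2 colors suffice: color a → {0, 2, 5}; color b → {1, 3, 4}. Every edge joins two different colors.

2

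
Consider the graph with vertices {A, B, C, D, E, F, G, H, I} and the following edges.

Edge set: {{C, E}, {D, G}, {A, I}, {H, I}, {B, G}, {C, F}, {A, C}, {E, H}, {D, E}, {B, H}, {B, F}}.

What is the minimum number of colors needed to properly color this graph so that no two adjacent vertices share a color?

The cycle H-E-C-F-B-H has odd length 5, so it cannot be 2-colored; at least 3 colors are needed.
A valid assignment using 3 colors: A=green, B=blue, C=red, D=green, E=blue, F=green, G=red, H=red, I=blue. No two adjacent vertices share a color.

3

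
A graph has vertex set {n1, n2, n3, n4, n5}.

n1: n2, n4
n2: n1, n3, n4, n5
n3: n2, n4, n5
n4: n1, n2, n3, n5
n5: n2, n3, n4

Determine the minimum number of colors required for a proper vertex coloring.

4

n2, n3, n4, n5 form a clique, so at least 4 colors are needed.
A valid assignment using 4 colors: n1=green, n2=blue, n3=green, n4=red, n5=yellow. Every edge joins two different colors.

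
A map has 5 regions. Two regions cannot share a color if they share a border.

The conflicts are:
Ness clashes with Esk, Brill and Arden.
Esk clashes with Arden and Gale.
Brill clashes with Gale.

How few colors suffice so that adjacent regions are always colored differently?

3

Ness, Esk, Arden all conflict with each other, so at least 3 colors are needed.
3 colors suffice: color 1 → {Esk, Brill}; color 2 → {Ness, Gale}; color 3 → {Arden}. Every pair that conflicts lands in different colors.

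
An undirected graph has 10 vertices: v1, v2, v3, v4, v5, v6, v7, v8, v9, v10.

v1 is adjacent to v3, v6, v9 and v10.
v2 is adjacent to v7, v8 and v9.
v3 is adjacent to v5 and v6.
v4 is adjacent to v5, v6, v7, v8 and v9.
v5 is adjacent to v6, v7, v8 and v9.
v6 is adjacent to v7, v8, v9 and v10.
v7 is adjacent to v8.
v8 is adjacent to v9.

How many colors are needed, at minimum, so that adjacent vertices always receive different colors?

5

v4, v5, v6, v8, v9 are mutually adjacent (a clique of size 5), so at least 5 colors are needed.
5 colors suffice: v1=3, v2=1, v3=2, v4=5, v5=3, v6=1, v7=2, v8=4, v9=2, v10=2. Each edge has distinct colors on its endpoints.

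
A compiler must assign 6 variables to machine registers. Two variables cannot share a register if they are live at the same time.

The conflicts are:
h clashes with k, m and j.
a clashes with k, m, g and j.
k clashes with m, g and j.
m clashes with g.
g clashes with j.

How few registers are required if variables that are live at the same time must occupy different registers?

a, k, g, j pairwise conflict, so at least 4 registers are needed.
4 registers suffice: register 1 → {k}; register 2 → {m, j}; register 3 → {h, g}; register 4 → {a}. No two conflicting variables share a register.

4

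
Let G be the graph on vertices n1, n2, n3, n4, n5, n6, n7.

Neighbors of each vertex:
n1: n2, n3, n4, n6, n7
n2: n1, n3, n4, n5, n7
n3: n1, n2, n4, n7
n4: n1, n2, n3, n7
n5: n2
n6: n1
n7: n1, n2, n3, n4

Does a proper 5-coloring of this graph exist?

The chromatic number is 5. n1, n2, n3, n4, n7 form a clique, so at least 5 colors are needed.
5 colors suffice: color 1 → {n1, n5}; color 2 → {n2, n6}; color 3 → {n4}; color 4 → {n7}; color 5 → {n3}.
That is already a proper 5-coloring.

Yes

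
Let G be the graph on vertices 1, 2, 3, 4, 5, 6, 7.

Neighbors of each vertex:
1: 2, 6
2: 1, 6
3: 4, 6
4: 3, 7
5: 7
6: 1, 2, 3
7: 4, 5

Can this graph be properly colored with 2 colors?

1, 2, 6 form a triangle, so at least 3 colors are needed.
So 2 colors are not enough.

No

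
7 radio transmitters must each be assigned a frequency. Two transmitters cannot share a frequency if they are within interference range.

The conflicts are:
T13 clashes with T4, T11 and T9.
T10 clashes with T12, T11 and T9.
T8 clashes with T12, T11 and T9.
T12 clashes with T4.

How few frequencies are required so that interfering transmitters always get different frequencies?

3

The cycle T13-T11-T10-T12-T4-T13 has odd length 5, so it cannot be 2-colored; at least 3 frequencies are needed.
Using 3 frequencies: T13=1, T10=1, T8=1, T12=2, T4=3, T11=2, T9=2. Every pair that conflicts lands in different frequencies.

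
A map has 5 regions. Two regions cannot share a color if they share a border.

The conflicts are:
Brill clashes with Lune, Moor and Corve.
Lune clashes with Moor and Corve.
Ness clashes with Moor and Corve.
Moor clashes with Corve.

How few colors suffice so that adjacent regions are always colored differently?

Brill, Lune, Moor, Corve pairwise conflict, so at least 4 colors are needed.
One proper 4-coloring: Brill=4, Lune=3, Ness=3, Moor=2, Corve=1. Each listed conflict is separated.

4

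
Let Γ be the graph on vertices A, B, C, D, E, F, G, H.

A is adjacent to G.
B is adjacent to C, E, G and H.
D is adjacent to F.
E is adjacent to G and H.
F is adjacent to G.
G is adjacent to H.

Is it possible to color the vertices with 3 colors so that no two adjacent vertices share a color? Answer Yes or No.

No

B, E, G, H are pairwise adjacent (a clique of size 4), so at least 4 colors are needed.
So 3 colors are not enough.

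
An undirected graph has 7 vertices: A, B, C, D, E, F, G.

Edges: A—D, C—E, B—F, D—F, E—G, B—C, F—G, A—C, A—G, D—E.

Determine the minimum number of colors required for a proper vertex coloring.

The cycle F-D-E-C-B-F has odd length 5, so it cannot be 2-colored; at least 3 colors are needed.
3 colors suffice: color red → {A, E, F}; color blue → {C, D, G}; color green → {B}. Every edge joins two different colors.

3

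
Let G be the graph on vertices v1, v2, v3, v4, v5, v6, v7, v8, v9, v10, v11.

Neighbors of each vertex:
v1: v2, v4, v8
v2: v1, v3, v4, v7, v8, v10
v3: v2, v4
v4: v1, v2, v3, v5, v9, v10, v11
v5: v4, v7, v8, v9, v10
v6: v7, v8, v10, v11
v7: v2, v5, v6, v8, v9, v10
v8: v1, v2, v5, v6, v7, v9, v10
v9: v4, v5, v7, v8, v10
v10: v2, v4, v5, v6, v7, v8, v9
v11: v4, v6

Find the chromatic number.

5

v5, v7, v8, v9, v10 are mutually adjacent (a clique of size 5), so at least 5 colors are needed.
5 colors suffice: color 1 → {v1, v3, v10, v11}; color 2 → {v4, v8}; color 3 → {v7}; color 4 → {v2, v6, v9}; color 5 → {v5}. Every edge joins two different colors.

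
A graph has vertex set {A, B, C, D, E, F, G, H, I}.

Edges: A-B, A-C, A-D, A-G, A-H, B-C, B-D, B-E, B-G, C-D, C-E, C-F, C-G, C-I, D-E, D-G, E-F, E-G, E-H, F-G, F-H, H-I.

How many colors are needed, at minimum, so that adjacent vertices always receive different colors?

A, B, C, D, G are pairwise adjacent (a clique of size 5), so at least 5 colors are needed.
5 colors suffice: color 1 → {C, H}; color 2 → {G, I}; color 3 → {A, E}; color 4 → {B, F}; color 5 → {D}. No two adjacent vertices share a color.

5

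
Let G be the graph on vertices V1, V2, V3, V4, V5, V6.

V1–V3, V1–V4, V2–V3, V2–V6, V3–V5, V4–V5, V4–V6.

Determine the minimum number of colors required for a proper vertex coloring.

The cycle V2-V3-V1-V4-V6-V2 has odd length 5, so it cannot be 2-colored; at least 3 colors are needed.
3 colors suffice: V1=2, V2=2, V3=1, V4=1, V5=2, V6=3. Each edge has distinct colors on its endpoints.

3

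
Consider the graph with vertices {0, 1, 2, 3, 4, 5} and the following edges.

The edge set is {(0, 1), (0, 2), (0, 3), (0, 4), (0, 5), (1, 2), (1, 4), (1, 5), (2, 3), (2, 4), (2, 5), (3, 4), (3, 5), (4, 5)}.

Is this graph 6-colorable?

The chromatic number is 5. 0, 1, 2, 4, 5 form a clique, so at least 5 colors are needed.
5 colors suffice: color a → {0}; color b → {4}; color c → {5}; color d → {2}; color e → {1, 3}.
Since 6 ≥ 5, a proper 6-coloring certainly exists.

Yes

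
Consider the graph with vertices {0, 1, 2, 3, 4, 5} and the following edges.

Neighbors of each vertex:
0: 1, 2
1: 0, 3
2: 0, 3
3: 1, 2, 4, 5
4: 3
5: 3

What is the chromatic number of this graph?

2

0 and 2 are adjacent, so at least 2 colors are needed.
A valid assignment using 2 colors: 0=red, 1=blue, 2=blue, 3=red, 4=blue, 5=blue. Each edge has distinct colors on its endpoints.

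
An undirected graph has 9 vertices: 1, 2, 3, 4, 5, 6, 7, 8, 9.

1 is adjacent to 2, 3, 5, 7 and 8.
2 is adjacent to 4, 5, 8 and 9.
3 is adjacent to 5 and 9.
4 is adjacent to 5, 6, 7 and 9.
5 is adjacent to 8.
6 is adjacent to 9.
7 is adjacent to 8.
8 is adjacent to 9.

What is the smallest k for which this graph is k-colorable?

4

1, 2, 5, 8 are pairwise adjacent (a clique of size 4), so at least 4 colors are needed.
One proper 4-coloring: 1=a, 2=b, 3=b, 4=a, 5=c, 6=b, 7=b, 8=d, 9=c. Every edge joins two different colors.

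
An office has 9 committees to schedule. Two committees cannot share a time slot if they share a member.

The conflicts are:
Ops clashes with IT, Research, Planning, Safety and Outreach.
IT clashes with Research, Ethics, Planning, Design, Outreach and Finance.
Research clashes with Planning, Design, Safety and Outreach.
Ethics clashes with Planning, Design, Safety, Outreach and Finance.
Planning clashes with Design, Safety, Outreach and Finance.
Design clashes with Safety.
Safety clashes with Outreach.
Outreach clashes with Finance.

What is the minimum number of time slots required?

5

IT, Ethics, Planning, Outreach, Finance pairwise conflict, so at least 5 time slots are needed.
Using 5 time slots: Ops=5, IT=2, Research=4, Ethics=4, Planning=1, Design=3, Safety=2, Outreach=3, Finance=5. Each listed conflict is separated.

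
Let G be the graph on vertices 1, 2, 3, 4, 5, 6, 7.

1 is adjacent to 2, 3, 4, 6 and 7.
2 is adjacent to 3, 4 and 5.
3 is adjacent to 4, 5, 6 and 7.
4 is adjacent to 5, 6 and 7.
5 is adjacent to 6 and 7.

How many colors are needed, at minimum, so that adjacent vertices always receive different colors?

3, 4, 5, 6 form a clique, so at least 4 colors are needed.
A valid assignment using 4 colors: 1=green, 2=yellow, 3=blue, 4=red, 5=green, 6=yellow, 7=yellow. Each edge has distinct colors on its endpoints.

4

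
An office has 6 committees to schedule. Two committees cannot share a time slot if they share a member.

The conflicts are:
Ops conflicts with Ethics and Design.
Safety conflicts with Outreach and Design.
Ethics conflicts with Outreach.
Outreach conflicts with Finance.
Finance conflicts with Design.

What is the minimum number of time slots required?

The cycle Design-Ops-Ethics-Outreach-Finance-Design has odd length 5, so it cannot be 2-colored; at least 3 time slots are needed.
3 time slots suffice: time slot 1 → {Outreach, Design}; time slot 2 → {Safety, Ethics, Finance}; time slot 3 → {Ops}. Each listed conflict is separated.

3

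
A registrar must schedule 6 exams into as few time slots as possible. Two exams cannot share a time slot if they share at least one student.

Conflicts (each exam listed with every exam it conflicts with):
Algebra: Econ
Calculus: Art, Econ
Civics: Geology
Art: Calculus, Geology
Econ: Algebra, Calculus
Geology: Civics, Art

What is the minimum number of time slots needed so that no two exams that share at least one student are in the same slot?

Art and Geology conflict, so at least 2 time slots are needed.
Using 2 time slots: Algebra=2, Calculus=2, Civics=1, Art=1, Econ=1, Geology=2. Each listed conflict is separated.

2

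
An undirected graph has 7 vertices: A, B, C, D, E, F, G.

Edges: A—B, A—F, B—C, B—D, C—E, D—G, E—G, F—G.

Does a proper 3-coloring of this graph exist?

The chromatic number is 3. The cycle E-G-D-B-C-E has odd length 5, so it cannot be 2-colored; at least 3 colors are needed.
3 colors suffice: color red → {B, G}; color blue → {A, D, E}; color green → {C, F}.
That is already a proper 3-coloring.

Yes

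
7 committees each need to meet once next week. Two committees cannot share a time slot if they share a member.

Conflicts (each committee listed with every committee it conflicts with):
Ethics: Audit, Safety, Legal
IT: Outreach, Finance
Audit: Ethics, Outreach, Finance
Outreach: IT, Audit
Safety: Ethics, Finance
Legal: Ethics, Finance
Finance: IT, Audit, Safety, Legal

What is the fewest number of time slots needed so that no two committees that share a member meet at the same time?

2

IT and Finance conflict, so at least 2 time slots are needed.
2 time slots suffice: time slot 1 → {Ethics, Outreach, Finance}; time slot 2 → {IT, Audit, Safety, Legal}. Each listed conflict is separated.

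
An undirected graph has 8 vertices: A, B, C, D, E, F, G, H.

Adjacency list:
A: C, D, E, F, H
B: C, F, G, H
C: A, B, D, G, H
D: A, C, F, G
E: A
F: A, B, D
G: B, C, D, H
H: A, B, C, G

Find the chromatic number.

B, C, G, H form a clique, so at least 4 colors are needed.
4 colors suffice: color 1 → {A, B}; color 2 → {C, E, F}; color 3 → {D, H}; color 4 → {G}. Every edge joins two different colors.

4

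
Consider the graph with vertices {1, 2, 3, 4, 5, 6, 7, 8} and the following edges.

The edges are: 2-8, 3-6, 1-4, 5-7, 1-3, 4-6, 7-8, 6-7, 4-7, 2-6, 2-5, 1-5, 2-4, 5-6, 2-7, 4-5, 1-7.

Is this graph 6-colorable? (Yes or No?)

The chromatic number is 5. 2, 4, 5, 6, 7 are pairwise adjacent (a clique of size 5), so at least 5 colors are needed.
5 colors suffice: color red → {3, 7}; color blue → {4, 8}; color green → {1, 2}; color yellow → {5}; color purple → {6}.
Since 6 ≥ 5, a proper 6-coloring certainly exists.

Yes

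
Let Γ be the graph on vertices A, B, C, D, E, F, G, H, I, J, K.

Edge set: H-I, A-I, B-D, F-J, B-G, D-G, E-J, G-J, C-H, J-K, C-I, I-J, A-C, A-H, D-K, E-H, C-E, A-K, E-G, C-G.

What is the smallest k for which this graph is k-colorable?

4

A, C, H, I form a clique, so at least 4 colors are needed.
4 colors suffice: color red → {C, D, J}; color blue → {F, G, I, K}; color green → {A, B, E}; color yellow → {H}. Every edge joins two different colors.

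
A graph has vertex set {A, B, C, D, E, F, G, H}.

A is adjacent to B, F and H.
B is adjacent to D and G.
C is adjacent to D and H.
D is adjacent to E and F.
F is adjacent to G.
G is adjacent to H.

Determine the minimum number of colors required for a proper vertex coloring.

The cycle H-C-D-B-G-H has odd length 5, so it cannot be 2-colored; at least 3 colors are needed.
One proper 3-coloring: A=1, B=2, C=3, D=1, E=2, F=2, G=1, H=2. Every edge joins two different colors.

3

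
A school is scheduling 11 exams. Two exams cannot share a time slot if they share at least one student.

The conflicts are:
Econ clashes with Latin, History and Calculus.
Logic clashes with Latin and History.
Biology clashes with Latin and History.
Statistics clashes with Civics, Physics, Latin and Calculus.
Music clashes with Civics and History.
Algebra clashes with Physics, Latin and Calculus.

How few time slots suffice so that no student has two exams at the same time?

2

Statistics and Calculus conflict, so at least 2 time slots are needed.
A valid assignment using 2 time slots: Econ=2, Logic=2, Biology=2, Statistics=2, Music=2, Civics=1, Algebra=2, Physics=1, Latin=1, History=1, Calculus=1. Each listed conflict is separated.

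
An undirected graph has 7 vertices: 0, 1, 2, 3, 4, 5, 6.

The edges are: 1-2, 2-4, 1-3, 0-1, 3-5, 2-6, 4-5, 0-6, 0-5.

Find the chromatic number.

The cycle 2-1-3-5-4-2 has odd length 5, so it cannot be 2-colored; at least 3 colors are needed.
One proper 3-coloring: 0=b, 1=a, 2=b, 3=b, 4=c, 5=a, 6=a. Each edge has distinct colors on its endpoints.

3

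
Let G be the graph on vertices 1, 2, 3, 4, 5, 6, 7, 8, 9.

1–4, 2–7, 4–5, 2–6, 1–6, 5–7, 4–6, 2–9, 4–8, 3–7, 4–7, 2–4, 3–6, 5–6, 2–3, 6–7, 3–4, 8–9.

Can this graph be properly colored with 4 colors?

No

2, 3, 4, 6, 7 are mutually adjacent (a clique of size 5), so at least 5 colors are needed.
So 4 colors are not enough.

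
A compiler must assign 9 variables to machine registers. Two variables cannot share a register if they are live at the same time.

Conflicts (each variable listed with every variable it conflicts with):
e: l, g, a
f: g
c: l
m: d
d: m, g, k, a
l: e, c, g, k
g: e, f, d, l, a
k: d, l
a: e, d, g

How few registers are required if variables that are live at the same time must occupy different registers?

e, l, g pairwise conflict, so at least 3 registers are needed.
3 registers suffice: register 1 → {c, m, g, k}; register 2 → {f, l, a}; register 3 → {e, d}. Every pair that conflicts lands in different registers.

3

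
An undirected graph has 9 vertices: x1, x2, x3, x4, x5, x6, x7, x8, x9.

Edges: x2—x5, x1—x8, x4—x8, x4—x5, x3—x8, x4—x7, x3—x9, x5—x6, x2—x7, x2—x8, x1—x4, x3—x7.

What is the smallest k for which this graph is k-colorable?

3

x1, x4, x8 are pairwise adjacent, so at least 3 colors are needed.
3 colors suffice: x1=3, x2=2, x3=2, x4=2, x5=1, x6=2, x7=1, x8=1, x9=1. Each edge has distinct colors on its endpoints.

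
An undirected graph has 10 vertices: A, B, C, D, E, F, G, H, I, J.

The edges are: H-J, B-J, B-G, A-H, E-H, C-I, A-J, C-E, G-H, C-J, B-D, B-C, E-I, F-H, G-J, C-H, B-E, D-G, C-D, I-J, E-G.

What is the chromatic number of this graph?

C, E, I are mutually adjacent, so at least 3 colors are needed.
One proper 3-coloring: A=blue, B=green, C=blue, D=red, E=red, F=red, G=blue, H=green, I=green, J=red. Every edge joins two different colors.

3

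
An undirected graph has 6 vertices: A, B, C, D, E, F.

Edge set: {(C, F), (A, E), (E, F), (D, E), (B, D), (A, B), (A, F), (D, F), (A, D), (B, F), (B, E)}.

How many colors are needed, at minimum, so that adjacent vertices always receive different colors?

A, B, D, E, F are mutually adjacent (a clique of size 5), so at least 5 colors are needed.
A valid assignment using 5 colors: A=4, B=3, C=2, D=2, E=5, F=1. Every edge joins two different colors.

5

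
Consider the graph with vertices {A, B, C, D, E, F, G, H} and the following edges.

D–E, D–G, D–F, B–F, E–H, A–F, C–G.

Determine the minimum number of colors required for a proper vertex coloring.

2

D and G are adjacent, so at least 2 colors are needed.
2 colors suffice: A=1, B=1, C=1, D=1, E=2, F=2, G=2, H=1. Each edge has distinct colors on its endpoints.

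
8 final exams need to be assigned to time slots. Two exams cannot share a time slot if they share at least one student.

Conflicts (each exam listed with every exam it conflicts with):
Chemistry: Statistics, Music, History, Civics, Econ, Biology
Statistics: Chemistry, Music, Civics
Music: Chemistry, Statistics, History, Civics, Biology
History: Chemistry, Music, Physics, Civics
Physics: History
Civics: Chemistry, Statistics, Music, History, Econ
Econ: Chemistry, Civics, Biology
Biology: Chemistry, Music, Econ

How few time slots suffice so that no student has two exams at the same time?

Chemistry, Statistics, Music, Civics all conflict with each other, so at least 4 time slots are needed.
4 time slots suffice: time slot 1 → {Chemistry, Physics}; time slot 2 → {Civics, Biology}; time slot 3 → {Music, Econ}; time slot 4 → {Statistics, History}. Every pair that conflicts lands in different time slots.

4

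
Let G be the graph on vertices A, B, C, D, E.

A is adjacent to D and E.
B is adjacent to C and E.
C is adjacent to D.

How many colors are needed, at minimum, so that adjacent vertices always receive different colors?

3

The cycle B-E-A-D-C-B has odd length 5, so it cannot be 2-colored; at least 3 colors are needed.
3 colors suffice: color red → {A, B}; color blue → {C, E}; color green → {D}. No two adjacent vertices share a color.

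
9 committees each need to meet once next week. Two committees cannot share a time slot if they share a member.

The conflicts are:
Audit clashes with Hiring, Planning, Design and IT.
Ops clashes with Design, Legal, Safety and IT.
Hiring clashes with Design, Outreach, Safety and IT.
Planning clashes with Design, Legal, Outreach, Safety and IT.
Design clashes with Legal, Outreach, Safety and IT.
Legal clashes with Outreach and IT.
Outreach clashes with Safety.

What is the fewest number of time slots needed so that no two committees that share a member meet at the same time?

Ops, Design, Legal, IT are mutually in conflict, so at least 4 time slots are needed.
4 time slots suffice: time slot 1 → {Design}; time slot 2 → {Outreach, IT}; time slot 3 → {Ops, Hiring, Planning}; time slot 4 → {Audit, Legal, Safety}. Each listed conflict is separated.

4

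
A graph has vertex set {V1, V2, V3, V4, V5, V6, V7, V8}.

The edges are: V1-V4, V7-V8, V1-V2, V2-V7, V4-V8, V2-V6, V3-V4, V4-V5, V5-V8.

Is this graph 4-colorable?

The chromatic number is 3. V4, V5, V8 are pairwise adjacent, so at least 3 colors are needed.
3 colors suffice: V1=blue, V2=red, V3=blue, V4=red, V5=green, V6=blue, V7=green, V8=blue.
Since 4 ≥ 3, a proper 4-coloring certainly exists.

Yes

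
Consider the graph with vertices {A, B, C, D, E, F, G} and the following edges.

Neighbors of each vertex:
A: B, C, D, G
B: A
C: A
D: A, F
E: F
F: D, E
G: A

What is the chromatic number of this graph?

E and F are adjacent, so at least 2 colors are needed.
2 colors suffice: A=1, B=2, C=2, D=2, E=2, F=1, G=2. Each edge has distinct colors on its endpoints.

2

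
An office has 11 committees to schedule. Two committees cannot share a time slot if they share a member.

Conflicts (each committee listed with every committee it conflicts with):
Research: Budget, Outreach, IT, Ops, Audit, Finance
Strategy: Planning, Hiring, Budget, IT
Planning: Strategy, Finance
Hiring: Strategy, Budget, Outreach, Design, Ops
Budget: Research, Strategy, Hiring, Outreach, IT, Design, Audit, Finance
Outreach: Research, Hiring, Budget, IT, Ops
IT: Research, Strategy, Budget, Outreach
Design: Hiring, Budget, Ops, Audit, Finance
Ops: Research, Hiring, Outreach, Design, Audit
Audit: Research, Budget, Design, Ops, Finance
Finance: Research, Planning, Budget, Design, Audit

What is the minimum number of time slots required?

Budget, Design, Audit, Finance all conflict with each other, so at least 4 time slots are needed.
4 time slots suffice: time slot 1 → {Planning, Budget, Ops}; time slot 2 → {Research, Strategy, Design}; time slot 3 → {Hiring, IT, Audit}; time slot 4 → {Outreach, Finance}. No two conflicting committees share a time slot.

4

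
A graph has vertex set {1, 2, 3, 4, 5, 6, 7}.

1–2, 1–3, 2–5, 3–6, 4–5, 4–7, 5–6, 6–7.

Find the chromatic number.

3

The cycle 3-1-2-5-6-3 has odd length 5, so it cannot be 2-colored; at least 3 colors are needed.
3 colors suffice: 1=a, 2=b, 3=c, 4=b, 5=a, 6=b, 7=a. Every edge joins two different colors.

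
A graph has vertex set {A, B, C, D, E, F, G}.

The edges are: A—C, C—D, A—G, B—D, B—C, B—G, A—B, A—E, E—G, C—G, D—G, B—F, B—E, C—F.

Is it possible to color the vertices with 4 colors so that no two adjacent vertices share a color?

The chromatic number is 4. A, B, E, G are pairwise adjacent (a clique of size 4), so at least 4 colors are needed.
A valid assignment using 4 colors: A=yellow, B=red, C=green, D=yellow, E=green, F=blue, G=blue.
That is already a proper 4-coloring.

Yes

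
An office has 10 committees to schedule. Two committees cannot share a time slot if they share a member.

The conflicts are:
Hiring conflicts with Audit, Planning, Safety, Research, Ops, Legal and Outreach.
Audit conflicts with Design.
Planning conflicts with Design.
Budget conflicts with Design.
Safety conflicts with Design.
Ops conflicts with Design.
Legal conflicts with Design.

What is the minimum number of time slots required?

2

Hiring and Legal conflict, so at least 2 time slots are needed.
2 time slots suffice: Hiring=1, Audit=2, Planning=2, Budget=2, Safety=2, Research=2, Ops=2, Legal=2, Design=1, Outreach=2. No two conflicting committees share a time slot.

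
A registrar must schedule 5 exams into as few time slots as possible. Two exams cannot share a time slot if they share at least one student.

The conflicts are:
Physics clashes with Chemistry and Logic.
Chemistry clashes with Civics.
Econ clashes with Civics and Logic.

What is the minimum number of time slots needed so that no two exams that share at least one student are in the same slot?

The cycle Logic-Physics-Chemistry-Civics-Econ-Logic has odd length 5, so it cannot be 2-colored; at least 3 time slots are needed.
3 time slots suffice: time slot 1 → {Chemistry, Econ}; time slot 2 → {Physics, Civics}; time slot 3 → {Logic}. No two conflicting exams share a time slot.

3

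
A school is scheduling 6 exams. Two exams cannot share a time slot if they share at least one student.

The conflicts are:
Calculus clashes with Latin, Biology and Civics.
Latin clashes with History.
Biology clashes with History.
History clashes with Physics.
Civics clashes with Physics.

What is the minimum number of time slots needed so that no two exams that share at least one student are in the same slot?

3

The cycle Physics-History-Latin-Calculus-Civics-Physics has odd length 5, so it cannot be 2-colored; at least 3 time slots are needed.
3 time slots suffice: time slot 1 → {Calculus, History}; time slot 2 → {Latin, Biology, Civics}; time slot 3 → {Physics}. Every pair that conflicts lands in different time slots.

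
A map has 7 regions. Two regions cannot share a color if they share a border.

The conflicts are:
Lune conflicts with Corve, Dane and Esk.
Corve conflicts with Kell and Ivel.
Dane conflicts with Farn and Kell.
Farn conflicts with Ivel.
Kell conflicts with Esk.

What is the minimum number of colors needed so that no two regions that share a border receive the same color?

The cycle Ivel-Corve-Lune-Dane-Farn-Ivel has odd length 5, so it cannot be 2-colored; at least 3 colors are needed.
3 colors suffice: color 1 → {Lune, Farn, Kell}; color 2 → {Corve, Dane, Esk}; color 3 → {Ivel}. Every pair that conflicts lands in different colors.

3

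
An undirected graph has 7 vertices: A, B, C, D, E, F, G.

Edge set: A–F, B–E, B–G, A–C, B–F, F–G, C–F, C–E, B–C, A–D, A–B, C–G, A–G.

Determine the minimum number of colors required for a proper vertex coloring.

5

A, B, C, F, G are mutually adjacent (a clique of size 5), so at least 5 colors are needed.
One proper 5-coloring: A=3, B=1, C=2, D=1, E=3, F=4, G=5. Every edge joins two different colors.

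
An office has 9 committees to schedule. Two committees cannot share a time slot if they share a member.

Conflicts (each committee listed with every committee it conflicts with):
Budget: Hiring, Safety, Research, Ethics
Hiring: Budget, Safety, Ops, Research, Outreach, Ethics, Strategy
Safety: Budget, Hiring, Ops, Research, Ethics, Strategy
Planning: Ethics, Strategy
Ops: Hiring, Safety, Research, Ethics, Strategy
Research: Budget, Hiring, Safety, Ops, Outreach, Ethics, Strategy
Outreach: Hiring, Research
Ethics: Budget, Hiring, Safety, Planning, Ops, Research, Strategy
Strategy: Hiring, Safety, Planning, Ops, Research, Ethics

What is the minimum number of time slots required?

6

Hiring, Safety, Ops, Research, Ethics, Strategy are mutually in conflict, so at least 6 time slots are needed.
6 time slots suffice: time slot 1 → {Planning, Research}; time slot 2 → {Hiring}; time slot 3 → {Outreach, Ethics}; time slot 4 → {Budget, Strategy}; time slot 5 → {Safety}; time slot 6 → {Ops}. No two conflicting committees share a time slot.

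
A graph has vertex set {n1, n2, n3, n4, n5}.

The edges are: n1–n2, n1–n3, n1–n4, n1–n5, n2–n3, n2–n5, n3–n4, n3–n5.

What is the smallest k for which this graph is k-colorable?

n1, n2, n3, n5 are pairwise adjacent (a clique of size 4), so at least 4 colors are needed.
4 colors suffice: color R → {n1}; color B → {n3}; color G → {n2, n4}; color Y → {n5}. Each edge has distinct colors on its endpoints.

4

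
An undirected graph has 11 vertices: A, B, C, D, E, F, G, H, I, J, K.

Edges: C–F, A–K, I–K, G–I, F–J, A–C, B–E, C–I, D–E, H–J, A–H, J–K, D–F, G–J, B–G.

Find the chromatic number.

3

The cycle C-I-G-J-F-C has odd length 5, so it cannot be 2-colored; at least 3 colors are needed.
A valid assignment using 3 colors: A=green, B=green, C=red, D=green, E=red, F=blue, G=blue, H=blue, I=green, J=red, K=blue. Every edge joins two different colors.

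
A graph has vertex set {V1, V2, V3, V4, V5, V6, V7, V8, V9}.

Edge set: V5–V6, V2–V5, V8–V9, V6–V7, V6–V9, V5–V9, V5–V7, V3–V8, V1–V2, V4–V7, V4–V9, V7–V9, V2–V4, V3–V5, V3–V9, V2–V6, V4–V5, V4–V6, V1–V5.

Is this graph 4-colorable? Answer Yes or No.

V4, V5, V6, V7, V9 form a clique, so at least 5 colors are needed.
So 4 colors are not enough.

No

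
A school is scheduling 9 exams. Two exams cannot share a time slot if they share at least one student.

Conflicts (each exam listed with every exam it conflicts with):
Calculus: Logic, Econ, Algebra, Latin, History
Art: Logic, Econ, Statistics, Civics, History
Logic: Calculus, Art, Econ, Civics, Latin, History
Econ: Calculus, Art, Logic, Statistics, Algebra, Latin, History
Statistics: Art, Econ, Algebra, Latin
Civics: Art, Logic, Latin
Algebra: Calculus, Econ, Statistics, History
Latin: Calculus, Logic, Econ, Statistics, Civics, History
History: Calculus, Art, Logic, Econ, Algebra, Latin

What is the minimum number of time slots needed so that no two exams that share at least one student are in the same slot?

Calculus, Logic, Econ, Latin, History are mutually in conflict, so at least 5 time slots are needed.
5 time slots suffice: time slot 1 → {Econ, Civics}; time slot 2 → {Art, Algebra, Latin}; time slot 3 → {Logic, Statistics}; time slot 4 → {History}; time slot 5 → {Calculus}. Each listed conflict is separated.

5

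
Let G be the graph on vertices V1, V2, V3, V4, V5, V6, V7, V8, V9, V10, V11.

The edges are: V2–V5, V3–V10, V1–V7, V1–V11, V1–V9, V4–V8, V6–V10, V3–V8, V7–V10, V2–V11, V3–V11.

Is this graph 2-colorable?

No

The cycle V3-V11-V1-V7-V10-V3 has odd length 5, so it cannot be 2-colored; at least 3 colors are needed.
So 2 colors are not enough.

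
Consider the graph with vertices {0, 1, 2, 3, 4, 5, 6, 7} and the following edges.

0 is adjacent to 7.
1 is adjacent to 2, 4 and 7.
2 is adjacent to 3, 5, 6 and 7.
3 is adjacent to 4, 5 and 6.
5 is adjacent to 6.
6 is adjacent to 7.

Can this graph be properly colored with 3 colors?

2, 3, 5, 6 are mutually adjacent (a clique of size 4), so at least 4 colors are needed.
So 3 colors are not enough.

No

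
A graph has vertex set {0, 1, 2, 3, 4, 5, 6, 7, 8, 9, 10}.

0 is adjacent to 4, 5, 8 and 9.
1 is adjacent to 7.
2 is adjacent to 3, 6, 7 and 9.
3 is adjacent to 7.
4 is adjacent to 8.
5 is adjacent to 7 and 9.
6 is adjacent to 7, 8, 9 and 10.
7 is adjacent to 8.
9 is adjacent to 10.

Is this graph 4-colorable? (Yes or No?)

Yes

The chromatic number is 3. 0, 5, 9 are mutually adjacent, so at least 3 colors are needed.
3 colors suffice: color red → {4, 7, 9}; color blue → {0, 1, 3, 6}; color green → {2, 5, 8, 10}.
Since 4 ≥ 3, a proper 4-coloring certainly exists.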